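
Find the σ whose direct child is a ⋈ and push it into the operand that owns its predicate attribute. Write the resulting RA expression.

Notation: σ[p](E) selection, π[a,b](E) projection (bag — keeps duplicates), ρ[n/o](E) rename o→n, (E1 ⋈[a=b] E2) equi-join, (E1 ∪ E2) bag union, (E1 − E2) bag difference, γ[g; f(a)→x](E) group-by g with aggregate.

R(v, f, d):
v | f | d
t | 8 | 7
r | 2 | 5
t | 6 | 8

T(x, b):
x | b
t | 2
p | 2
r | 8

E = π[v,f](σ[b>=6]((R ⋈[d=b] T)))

σ filters on b, owned by the right side.
E' = π[v,f]((R ⋈[d=b] σ[b>=6](T)))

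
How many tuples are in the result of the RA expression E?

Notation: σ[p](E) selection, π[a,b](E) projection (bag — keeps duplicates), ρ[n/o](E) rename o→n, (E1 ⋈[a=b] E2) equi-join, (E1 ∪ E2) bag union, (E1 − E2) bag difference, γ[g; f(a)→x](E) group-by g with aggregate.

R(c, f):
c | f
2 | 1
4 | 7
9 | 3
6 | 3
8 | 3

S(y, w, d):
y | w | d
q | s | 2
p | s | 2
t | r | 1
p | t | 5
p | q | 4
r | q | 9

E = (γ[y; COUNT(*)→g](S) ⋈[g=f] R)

Row counts bottom-up:
  S → 6
  γ[y; COUNT(*)→g](S) → 4
  R → 5
  (γ[y; COUNT(*)→g](S) ⋈[g=f] R) → 6

|E| = 6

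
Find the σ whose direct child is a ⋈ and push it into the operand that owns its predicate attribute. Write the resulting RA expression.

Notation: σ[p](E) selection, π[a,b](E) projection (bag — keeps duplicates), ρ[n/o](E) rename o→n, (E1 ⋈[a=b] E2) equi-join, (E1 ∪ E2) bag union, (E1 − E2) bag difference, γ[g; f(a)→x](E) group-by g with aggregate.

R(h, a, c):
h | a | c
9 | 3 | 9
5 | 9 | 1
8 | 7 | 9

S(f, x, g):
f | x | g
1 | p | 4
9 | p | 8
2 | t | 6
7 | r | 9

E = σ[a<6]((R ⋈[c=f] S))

σ filters on a, owned by the left side.
E' = (σ[a<6](R) ⋈[c=f] S)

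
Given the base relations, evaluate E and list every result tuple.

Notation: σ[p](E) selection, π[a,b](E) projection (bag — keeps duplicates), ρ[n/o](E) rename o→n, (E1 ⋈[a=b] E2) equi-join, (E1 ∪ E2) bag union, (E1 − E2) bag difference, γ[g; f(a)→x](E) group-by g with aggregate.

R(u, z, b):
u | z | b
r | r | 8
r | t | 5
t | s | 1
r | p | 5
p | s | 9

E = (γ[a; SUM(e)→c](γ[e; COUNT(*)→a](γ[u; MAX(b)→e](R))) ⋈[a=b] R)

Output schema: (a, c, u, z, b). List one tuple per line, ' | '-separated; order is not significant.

Subexpression sizes:
  R → 5
  γ[u; MAX(b)→e](R) → 3
  γ[e; COUNT(*)→a](γ[u; MAX(b)→e](R)) → 3
  γ[a; SUM(e)→c](γ[e; COUNT(*)→a](γ[u; MAX(b)→e](R))) → 1
  R → 5
  (γ[a; SUM(e)→c](γ[e; COUNT(*)→a](γ[u; MAX(b)→e](R))) ⋈[a=b] R) → 1

== RESULT ==
a | c | u | z | b
1 | 18 | t | s | 1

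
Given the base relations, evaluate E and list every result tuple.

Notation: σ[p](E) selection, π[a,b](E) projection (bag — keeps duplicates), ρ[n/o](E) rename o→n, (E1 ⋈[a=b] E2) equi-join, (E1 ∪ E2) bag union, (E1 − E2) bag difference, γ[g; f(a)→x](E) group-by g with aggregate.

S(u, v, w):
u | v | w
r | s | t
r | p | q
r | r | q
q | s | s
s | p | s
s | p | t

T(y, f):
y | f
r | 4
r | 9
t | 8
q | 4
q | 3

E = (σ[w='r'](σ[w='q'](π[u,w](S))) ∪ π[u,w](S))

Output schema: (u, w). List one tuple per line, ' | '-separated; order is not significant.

Per-node cardinality:
  S → 6
  π[u,w](S) → 6
  σ[w='q'](π[u,w](S)) → 2
  σ[w='r'](σ[w='q'](π[u,w](S))) → 0
  S → 6
  π[u,w](S) → 6
  (σ[w='r'](σ[w='q'](π[u,w](S))) ∪ π[u,w](S)) → 6

== RESULT ==
u | w
q | s
r | q
r | q
r | t
s | s
s | t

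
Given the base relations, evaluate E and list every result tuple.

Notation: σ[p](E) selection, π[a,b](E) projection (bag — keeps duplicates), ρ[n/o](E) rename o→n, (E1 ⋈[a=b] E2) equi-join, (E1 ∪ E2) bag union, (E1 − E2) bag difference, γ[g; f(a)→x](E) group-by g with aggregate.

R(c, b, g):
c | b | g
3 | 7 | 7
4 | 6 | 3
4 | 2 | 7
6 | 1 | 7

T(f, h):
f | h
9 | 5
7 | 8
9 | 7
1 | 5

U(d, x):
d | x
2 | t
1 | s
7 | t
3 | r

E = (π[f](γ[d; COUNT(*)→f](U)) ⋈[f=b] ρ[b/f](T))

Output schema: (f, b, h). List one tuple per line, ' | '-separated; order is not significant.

Per-node cardinality:
  U → 4
  γ[d; COUNT(*)→f](U) → 4
  π[f](γ[d; COUNT(*)→f](U)) → 4
  T → 4
  ρ[b/f](T) → 4
  (π[f](γ[d; COUNT(*)→f](U)) ⋈[f=b] ρ[b/f](T)) → 4

== RESULT ==
f | b | h
1 | 1 | 5
1 | 1 | 5
1 | 1 | 5
1 | 1 | 5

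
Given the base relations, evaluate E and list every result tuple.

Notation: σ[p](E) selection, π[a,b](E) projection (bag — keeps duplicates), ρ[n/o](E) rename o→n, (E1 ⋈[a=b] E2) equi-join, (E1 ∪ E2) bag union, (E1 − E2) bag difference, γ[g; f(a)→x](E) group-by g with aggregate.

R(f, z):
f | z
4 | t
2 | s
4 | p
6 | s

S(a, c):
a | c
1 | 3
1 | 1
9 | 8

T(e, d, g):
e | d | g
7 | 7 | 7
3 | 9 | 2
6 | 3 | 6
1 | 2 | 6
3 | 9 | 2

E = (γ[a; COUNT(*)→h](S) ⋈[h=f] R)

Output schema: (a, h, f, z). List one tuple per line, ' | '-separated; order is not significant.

Stepwise |·|:
  S → 3
  γ[a; COUNT(*)→h](S) → 2
  R → 4
  (γ[a; COUNT(*)→h](S) ⋈[h=f] R) → 1

== RESULT ==
a | h | f | z
1 | 2 | 2 | s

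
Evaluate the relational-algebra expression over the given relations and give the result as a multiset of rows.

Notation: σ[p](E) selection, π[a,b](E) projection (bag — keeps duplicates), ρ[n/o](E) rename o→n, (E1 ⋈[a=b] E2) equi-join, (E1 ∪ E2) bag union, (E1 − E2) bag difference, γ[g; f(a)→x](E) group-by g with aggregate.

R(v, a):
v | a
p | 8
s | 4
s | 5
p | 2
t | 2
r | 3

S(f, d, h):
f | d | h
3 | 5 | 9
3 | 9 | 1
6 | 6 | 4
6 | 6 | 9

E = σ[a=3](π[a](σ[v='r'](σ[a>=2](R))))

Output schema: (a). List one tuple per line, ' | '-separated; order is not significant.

Row counts bottom-up:
  R → 6
  σ[a>=2](R) → 6
  σ[v='r'](σ[a>=2](R)) → 1
  π[a](σ[v='r'](σ[a>=2](R))) → 1
  σ[a=3](π[a](σ[v='r'](σ[a>=2](R)))) → 1

== RESULT ==
a
3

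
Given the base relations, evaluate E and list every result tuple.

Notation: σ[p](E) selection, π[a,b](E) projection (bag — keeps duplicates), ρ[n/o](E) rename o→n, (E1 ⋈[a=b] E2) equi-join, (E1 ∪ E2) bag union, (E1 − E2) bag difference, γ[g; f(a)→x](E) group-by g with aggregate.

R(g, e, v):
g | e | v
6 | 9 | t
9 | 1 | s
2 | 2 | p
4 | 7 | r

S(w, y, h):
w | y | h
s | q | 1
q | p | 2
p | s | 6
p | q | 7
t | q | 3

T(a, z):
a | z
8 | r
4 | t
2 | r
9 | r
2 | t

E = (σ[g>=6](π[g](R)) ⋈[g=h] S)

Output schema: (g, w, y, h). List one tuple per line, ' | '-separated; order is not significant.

Row counts bottom-up:
  R → 4
  π[g](R) → 4
  σ[g>=6](π[g](R)) → 2
  S → 5
  (σ[g>=6](π[g](R)) ⋈[g=h] S) → 1

== RESULT ==
g | w | y | h
6 | p | s | 6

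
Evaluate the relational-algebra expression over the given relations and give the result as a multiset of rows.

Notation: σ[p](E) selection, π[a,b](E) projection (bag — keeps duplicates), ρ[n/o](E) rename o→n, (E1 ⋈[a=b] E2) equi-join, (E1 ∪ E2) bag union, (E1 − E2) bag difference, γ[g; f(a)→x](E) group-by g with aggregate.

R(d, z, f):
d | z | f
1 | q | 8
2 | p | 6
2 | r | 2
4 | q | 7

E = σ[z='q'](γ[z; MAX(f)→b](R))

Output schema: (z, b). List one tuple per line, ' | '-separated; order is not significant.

Per-node cardinality:
  R → 4
  γ[z; MAX(f)→b](R) → 3
  σ[z='q'](γ[z; MAX(f)→b](R)) → 1

== RESULT ==
z | b
q | 8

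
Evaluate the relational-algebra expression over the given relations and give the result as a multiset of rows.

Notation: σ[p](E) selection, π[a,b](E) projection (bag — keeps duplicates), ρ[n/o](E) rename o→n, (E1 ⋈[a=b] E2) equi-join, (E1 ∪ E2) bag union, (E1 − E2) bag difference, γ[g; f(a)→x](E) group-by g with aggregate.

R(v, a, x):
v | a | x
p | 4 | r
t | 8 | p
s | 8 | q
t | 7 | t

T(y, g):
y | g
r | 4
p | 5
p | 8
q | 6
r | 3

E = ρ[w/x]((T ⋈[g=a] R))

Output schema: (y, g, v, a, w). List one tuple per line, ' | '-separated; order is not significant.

Subexpression sizes:
  T → 5
  R → 4
  (T ⋈[g=a] R) → 3
  ρ[w/x]((T ⋈[g=a] R)) → 3

== RESULT ==
y | g | v | a | w
p | 8 | s | 8 | q
p | 8 | t | 8 | p
r | 4 | p | 4 | r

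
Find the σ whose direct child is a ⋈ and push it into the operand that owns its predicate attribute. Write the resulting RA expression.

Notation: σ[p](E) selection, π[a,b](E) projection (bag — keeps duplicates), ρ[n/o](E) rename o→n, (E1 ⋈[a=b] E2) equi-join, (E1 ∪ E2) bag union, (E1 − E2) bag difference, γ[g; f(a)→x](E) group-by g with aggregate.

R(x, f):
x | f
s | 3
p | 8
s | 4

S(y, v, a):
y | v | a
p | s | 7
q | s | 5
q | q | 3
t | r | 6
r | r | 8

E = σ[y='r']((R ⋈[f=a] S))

σ filters on y, owned by the right side.
E' = (R ⋈[f=a] σ[y='r'](S))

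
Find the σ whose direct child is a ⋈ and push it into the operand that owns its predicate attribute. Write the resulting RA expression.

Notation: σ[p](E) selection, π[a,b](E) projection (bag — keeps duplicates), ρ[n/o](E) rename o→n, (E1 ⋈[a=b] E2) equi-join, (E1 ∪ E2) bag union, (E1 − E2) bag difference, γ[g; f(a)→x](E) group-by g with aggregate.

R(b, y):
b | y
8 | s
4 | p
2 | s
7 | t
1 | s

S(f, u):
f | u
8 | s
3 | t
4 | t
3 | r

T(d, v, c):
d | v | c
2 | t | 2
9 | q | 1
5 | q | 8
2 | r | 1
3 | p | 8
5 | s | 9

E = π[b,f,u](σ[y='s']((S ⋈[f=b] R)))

σ filters on y, owned by the right side.
E' = π[b,f,u]((S ⋈[f=b] σ[y='s'](R)))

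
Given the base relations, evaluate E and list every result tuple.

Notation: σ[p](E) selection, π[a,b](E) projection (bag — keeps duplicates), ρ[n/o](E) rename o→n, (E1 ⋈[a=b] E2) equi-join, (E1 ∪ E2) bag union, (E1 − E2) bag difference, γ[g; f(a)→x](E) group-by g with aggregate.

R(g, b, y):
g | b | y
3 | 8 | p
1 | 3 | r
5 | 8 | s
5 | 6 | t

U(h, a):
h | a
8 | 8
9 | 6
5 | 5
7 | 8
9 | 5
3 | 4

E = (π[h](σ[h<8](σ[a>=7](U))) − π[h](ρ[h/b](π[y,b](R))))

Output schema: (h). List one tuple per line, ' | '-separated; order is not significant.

Per-node cardinality:
  U → 6
  σ[a>=7](U) → 2
  σ[h<8](σ[a>=7](U)) → 1
  π[h](σ[h<8](σ[a>=7](U))) → 1
  R → 4
  π[y,b](R) → 4
  ρ[h/b](π[y,b](R)) → 4
  π[h](ρ[h/b](π[y,b](R))) → 4
  (π[h](σ[h<8](σ[a>=7](U))) − π[h](ρ[h/b](π[y,b](R)))) → 1

== RESULT ==
h
7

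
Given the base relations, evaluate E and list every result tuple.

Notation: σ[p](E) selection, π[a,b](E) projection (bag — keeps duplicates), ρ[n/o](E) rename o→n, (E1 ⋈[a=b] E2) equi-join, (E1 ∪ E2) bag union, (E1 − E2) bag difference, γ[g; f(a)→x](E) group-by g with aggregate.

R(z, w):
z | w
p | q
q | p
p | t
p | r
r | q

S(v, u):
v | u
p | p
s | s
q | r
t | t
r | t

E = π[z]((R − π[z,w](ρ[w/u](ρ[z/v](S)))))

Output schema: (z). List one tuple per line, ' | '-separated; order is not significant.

Row counts bottom-up:
  R → 5
  S → 5
  ρ[z/v](S) → 5
  ρ[w/u](ρ[z/v](S)) → 5
  π[z,w](ρ[w/u](ρ[z/v](S))) → 5
  (R − π[z,w](ρ[w/u](ρ[z/v](S)))) → 5
  π[z]((R − π[z,w](ρ[w/u](ρ[z/v](S))))) → 5

== RESULT ==
z
p
p
p
q
r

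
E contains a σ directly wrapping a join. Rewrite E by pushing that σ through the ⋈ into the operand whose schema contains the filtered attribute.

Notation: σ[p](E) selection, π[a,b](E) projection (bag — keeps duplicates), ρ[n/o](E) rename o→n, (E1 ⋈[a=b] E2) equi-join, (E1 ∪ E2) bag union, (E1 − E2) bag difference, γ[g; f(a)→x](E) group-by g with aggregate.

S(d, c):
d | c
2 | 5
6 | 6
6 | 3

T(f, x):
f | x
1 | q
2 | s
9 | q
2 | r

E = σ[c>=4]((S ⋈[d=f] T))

σ filters on c, owned by the left side.
E' = (σ[c>=4](S) ⋈[d=f] T)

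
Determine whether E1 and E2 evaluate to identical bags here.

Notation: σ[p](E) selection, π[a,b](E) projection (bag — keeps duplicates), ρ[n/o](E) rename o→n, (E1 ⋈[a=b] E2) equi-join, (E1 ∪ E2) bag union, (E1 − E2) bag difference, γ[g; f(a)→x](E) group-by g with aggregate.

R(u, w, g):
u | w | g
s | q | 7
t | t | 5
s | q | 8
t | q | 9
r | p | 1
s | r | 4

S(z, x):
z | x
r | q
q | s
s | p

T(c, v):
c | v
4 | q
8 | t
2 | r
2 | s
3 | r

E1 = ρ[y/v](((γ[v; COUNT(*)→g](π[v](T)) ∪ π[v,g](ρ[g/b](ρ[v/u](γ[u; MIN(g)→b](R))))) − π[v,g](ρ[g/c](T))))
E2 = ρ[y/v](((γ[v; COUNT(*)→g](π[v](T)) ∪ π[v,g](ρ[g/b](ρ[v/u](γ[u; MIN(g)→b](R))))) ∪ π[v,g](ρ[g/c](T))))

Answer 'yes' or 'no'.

E1 row counts bottom-up:
  T → 5
  π[v](T) → 5
  γ[v; COUNT(*)→g](π[v](T)) → 4
  R → 6
  γ[u; MIN(g)→b](R) → 3
  ρ[v/u](γ[u; MIN(g)→b](R)) → 3
  ρ[g/b](ρ[v/u](γ[u; MIN(g)→b](R))) → 3
  π[v,g](ρ[g/b](ρ[v/u](γ[u; MIN(g)→b](R)))) → 3
  (γ[v; COUNT(*)→g](π[v](T)) ∪ π[v,g](ρ[g/b](ρ[v/u](γ[u; MIN(g)→b](R))))) → 7
  T → 5
  ρ[g/c](T) → 5
  π[v,g](ρ[g/c](T)) → 5
  ((γ[v; COUNT(*)→g](π[v](T)) ∪ π[v,g](ρ[g/b](ρ[v/u](γ[u; MIN(g)→b](R))))) − π[v,g](ρ[g/c](T))) → 6
  ρ[y/v](((γ[v; COUNT(*)→g](π[v](T)) ∪ π[v,g](ρ[g/b](ρ[v/u](γ[u; MIN(g)→b](R))))) − π[v,g](ρ[g/c](T)))) → 6
E2 row counts bottom-up:
  T → 5
  π[v](T) → 5
  γ[v; COUNT(*)→g](π[v](T)) → 4
  R → 6
  γ[u; MIN(g)→b](R) → 3
  ρ[v/u](γ[u; MIN(g)→b](R)) → 3
  ρ[g/b](ρ[v/u](γ[u; MIN(g)→b](R))) → 3
  π[v,g](ρ[g/b](ρ[v/u](γ[u; MIN(g)→b](R)))) → 3
  (γ[v; COUNT(*)→g](π[v](T)) ∪ π[v,g](ρ[g/b](ρ[v/u](γ[u; MIN(g)→b](R))))) → 7
  T → 5
  ρ[g/c](T) → 5
  π[v,g](ρ[g/c](T)) → 5
  ((γ[v; COUNT(*)→g](π[v](T)) ∪ π[v,g](ρ[g/b](ρ[v/u](γ[u; MIN(g)→b](R))))) ∪ π[v,g](ρ[g/c](T))) → 12
  ρ[y/v](((γ[v; COUNT(*)→g](π[v](T)) ∪ π[v,g](ρ[g/b](ρ[v/u](γ[u; MIN(g)→b](R))))) ∪ π[v,g](ρ[g/c](T)))) → 12

E1 result:
y | g
q | 1
r | 1
s | 1
s | 4
t | 1
t | 5
E2 result:
y | g
q | 1
q | 4
r | 1
r | 2
r | 2
r | 3
s | 1
s | 2
s | 4
t | 1
t | 5
t | 8
Witness: ('q', 4) appears 0× in E1 but 1× in E2.

no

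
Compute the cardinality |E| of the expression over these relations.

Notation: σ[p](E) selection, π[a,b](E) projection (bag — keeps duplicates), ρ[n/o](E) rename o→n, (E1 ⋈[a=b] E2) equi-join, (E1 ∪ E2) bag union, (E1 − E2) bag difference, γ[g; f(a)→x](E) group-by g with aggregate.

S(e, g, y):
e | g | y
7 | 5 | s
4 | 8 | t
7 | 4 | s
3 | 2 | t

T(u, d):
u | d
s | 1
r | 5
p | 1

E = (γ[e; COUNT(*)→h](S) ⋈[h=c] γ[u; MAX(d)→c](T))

Per-node cardinality:
  S → 4
  γ[e; COUNT(*)→h](S) → 3
  T → 3
  γ[u; MAX(d)→c](T) → 3
  (γ[e; COUNT(*)→h](S) ⋈[h=c] γ[u; MAX(d)→c](T)) → 4

|E| = 4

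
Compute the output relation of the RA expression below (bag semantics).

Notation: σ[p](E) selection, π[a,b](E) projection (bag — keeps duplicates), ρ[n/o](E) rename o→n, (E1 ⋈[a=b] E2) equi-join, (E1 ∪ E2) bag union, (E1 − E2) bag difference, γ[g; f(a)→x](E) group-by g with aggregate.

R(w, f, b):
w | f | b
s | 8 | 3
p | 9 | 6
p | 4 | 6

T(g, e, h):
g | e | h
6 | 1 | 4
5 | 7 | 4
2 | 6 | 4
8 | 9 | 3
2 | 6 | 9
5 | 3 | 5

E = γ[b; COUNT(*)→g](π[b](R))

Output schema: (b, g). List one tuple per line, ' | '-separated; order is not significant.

Stepwise |·|:
  R → 3
  π[b](R) → 3
  γ[b; COUNT(*)→g](π[b](R)) → 2

== RESULT ==
b | g
3 | 1
6 | 2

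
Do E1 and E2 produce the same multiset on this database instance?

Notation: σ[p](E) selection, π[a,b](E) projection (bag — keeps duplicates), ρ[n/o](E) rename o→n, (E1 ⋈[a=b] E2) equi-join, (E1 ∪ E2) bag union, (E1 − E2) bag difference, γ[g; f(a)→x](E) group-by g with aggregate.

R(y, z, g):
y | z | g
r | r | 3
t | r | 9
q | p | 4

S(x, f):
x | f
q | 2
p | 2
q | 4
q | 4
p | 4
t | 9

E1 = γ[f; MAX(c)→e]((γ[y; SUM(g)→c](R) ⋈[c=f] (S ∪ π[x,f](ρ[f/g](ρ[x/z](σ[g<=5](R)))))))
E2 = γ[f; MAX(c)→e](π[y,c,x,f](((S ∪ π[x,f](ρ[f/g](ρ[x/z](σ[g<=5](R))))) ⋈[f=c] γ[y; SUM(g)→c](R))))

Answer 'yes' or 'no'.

E1 row counts bottom-up:
  R → 3
  γ[y; SUM(g)→c](R) → 3
  S → 6
  R → 3
  σ[g<=5](R) → 2
  ρ[x/z](σ[g<=5](R)) → 2
  ρ[f/g](ρ[x/z](σ[g<=5](R))) → 2
  π[x,f](ρ[f/g](ρ[x/z](σ[g<=5](R)))) → 2
  (S ∪ π[x,f](ρ[f/g](ρ[x/z](σ[g<=5](R))))) → 8
  (γ[y; SUM(g)→c](R) ⋈[c=f] (S ∪ π[x,f](ρ[f/g](ρ[x/z](σ[g<=5](R)))))) → 6
  γ[f; MAX(c)→e]((γ[y; SUM(g)→c](R) ⋈[c=f] (S ∪ π[x,f](ρ[f/g](ρ[x/z](σ[g<=5](R))))))) → 3
E2 row counts bottom-up:
  S → 6
  R → 3
  σ[g<=5](R) → 2
  ρ[x/z](σ[g<=5](R)) → 2
  ρ[f/g](ρ[x/z](σ[g<=5](R))) → 2
  π[x,f](ρ[f/g](ρ[x/z](σ[g<=5](R)))) → 2
  (S ∪ π[x,f](ρ[f/g](ρ[x/z](σ[g<=5](R))))) → 8
  R → 3
  γ[y; SUM(g)→c](R) → 3
  ((S ∪ π[x,f](ρ[f/g](ρ[x/z](σ[g<=5](R))))) ⋈[f=c] γ[y; SUM(g)→c](R)) → 6
  π[y,c,x,f](((S ∪ π[x,f](ρ[f/g](ρ[x/z](σ[g<=5](R))))) ⋈[f=c] γ[y; SUM(g)→c](R))) → 6
  γ[f; MAX(c)→e](π[y,c,x,f](((S ∪ π[x,f](ρ[f/g](ρ[x/z](σ[g<=5](R))))) ⋈[f=c] γ[y; SUM(g)→c](R)))) → 3

E1 and E2 produce the same multiset:
f | e
3 | 3
4 | 4
9 | 9

yes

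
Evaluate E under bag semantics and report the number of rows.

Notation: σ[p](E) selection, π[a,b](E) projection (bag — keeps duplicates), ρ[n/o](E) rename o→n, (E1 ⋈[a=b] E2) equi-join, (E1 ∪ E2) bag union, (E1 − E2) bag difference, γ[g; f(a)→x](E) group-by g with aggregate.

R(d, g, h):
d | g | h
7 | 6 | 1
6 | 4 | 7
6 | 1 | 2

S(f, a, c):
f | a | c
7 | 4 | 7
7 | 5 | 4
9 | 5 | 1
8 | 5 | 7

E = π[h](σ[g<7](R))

Per-node cardinality:
  R → 3
  σ[g<7](R) → 3
  π[h](σ[g<7](R)) → 3

|E| = 3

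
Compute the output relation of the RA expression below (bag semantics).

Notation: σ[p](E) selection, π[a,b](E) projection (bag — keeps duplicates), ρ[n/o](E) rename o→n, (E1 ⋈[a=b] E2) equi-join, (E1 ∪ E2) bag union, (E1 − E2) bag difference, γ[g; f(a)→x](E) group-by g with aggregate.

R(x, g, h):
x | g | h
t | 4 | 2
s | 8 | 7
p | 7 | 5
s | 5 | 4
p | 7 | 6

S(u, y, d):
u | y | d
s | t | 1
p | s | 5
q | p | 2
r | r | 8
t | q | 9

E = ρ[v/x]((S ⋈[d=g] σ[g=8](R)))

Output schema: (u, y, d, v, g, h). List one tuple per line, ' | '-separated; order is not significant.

Subexpression sizes:
  S → 5
  R → 5
  σ[g=8](R) → 1
  (S ⋈[d=g] σ[g=8](R)) → 1
  ρ[v/x]((S ⋈[d=g] σ[g=8](R))) → 1

== RESULT ==
u | y | d | v | g | h
r | r | 8 | s | 8 | 7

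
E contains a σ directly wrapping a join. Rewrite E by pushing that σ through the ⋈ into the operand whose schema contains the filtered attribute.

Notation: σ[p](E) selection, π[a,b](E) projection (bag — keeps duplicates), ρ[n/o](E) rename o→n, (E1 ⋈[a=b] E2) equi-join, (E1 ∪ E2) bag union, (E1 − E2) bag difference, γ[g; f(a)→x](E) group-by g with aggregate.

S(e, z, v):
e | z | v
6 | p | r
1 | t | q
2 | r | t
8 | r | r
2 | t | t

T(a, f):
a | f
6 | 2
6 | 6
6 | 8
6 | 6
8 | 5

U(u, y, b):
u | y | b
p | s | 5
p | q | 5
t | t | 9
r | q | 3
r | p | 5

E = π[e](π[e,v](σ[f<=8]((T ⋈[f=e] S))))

σ filters on f, owned by the left side.
E' = π[e](π[e,v]((σ[f<=8](T) ⋈[f=e] S)))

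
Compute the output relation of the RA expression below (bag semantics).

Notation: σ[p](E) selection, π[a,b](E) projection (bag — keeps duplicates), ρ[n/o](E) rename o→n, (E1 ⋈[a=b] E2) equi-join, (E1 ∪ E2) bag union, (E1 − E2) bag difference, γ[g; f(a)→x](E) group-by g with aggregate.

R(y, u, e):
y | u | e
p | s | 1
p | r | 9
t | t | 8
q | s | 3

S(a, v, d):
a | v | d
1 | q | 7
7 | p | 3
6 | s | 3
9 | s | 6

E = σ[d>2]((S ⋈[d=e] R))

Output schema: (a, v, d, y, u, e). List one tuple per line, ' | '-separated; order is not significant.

Per-node cardinality:
  S → 4
  R → 4
  (S ⋈[d=e] R) → 2
  σ[d>2]((S ⋈[d=e] R)) → 2

== RESULT ==
a | v | d | y | u | e
6 | s | 3 | q | s | 3
7 | p | 3 | q | s | 3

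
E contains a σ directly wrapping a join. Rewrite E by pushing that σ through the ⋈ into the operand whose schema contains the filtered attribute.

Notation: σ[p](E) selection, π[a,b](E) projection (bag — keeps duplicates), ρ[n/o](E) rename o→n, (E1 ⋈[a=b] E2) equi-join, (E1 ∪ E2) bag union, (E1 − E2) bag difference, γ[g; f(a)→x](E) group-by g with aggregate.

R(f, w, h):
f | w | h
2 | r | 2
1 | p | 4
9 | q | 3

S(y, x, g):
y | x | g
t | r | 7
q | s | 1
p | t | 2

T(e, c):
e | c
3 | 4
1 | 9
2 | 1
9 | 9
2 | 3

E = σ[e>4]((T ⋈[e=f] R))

σ filters on e, owned by the left side.
E' = (σ[e>4](T) ⋈[e=f] R)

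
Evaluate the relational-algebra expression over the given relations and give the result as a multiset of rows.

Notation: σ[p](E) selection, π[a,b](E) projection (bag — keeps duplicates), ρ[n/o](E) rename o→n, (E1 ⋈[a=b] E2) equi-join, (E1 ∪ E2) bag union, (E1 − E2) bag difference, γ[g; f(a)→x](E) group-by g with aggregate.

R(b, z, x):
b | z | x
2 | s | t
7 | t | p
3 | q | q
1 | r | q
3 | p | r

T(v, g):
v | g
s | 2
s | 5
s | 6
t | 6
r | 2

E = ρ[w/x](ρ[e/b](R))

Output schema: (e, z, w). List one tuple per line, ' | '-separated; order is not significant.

Subexpression sizes:
  R → 5
  ρ[e/b](R) → 5
  ρ[w/x](ρ[e/b](R)) → 5

== RESULT ==
e | z | w
1 | r | q
2 | s | t
3 | p | r
3 | q | q
7 | t | p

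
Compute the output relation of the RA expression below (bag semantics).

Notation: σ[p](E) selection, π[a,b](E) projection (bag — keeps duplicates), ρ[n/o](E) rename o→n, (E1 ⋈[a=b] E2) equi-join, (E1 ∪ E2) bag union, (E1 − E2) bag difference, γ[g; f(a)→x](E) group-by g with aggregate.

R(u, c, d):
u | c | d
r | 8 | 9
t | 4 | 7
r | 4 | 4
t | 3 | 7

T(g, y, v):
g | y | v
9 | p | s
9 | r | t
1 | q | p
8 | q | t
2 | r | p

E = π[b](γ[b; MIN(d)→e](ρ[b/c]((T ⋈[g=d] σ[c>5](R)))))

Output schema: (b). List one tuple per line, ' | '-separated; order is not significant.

Per-node cardinality:
  T → 5
  R → 4
  σ[c>5](R) → 1
  (T ⋈[g=d] σ[c>5](R)) → 2
  ρ[b/c]((T ⋈[g=d] σ[c>5](R))) → 2
  γ[b; MIN(d)→e](ρ[b/c]((T ⋈[g=d] σ[c>5](R)))) → 1
  π[b](γ[b; MIN(d)→e](ρ[b/c]((T ⋈[g=d] σ[c>5](R))))) → 1

== RESULT ==
b
8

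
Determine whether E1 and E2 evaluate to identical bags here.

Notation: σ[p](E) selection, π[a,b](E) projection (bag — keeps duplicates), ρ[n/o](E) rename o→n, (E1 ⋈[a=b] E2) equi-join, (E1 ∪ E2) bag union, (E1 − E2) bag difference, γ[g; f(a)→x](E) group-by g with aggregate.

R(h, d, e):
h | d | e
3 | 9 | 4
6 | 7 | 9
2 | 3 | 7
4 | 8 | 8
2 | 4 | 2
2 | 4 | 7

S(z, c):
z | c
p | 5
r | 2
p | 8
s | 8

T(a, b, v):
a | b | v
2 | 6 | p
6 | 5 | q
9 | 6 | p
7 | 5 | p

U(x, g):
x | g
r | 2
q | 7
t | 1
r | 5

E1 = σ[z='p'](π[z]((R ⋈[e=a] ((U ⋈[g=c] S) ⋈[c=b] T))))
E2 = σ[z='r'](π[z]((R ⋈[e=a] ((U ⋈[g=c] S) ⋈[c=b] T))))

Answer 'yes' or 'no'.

E1 subexpression sizes:
  R → 6
  U → 4
  S → 4
  (U ⋈[g=c] S) → 2
  T → 4
  ((U ⋈[g=c] S) ⋈[c=b] T) → 2
  (R ⋈[e=a] ((U ⋈[g=c] S) ⋈[c=b] T)) → 2
  π[z]((R ⋈[e=a] ((U ⋈[g=c] S) ⋈[c=b] T))) → 2
  σ[z='p'](π[z]((R ⋈[e=a] ((U ⋈[g=c] S) ⋈[c=b] T)))) → 2
E2 subexpression sizes:
  R → 6
  U → 4
  S → 4
  (U ⋈[g=c] S) → 2
  T → 4
  ((U ⋈[g=c] S) ⋈[c=b] T) → 2
  (R ⋈[e=a] ((U ⋈[g=c] S) ⋈[c=b] T)) → 2
  π[z]((R ⋈[e=a] ((U ⋈[g=c] S) ⋈[c=b] T))) → 2
  σ[z='r'](π[z]((R ⋈[e=a] ((U ⋈[g=c] S) ⋈[c=b] T)))) → 0

E1 result:
z
p
p
E2 result:
z
(0 rows)
Witness: ('p',) appears 2× in E1 but 0× in E2.

no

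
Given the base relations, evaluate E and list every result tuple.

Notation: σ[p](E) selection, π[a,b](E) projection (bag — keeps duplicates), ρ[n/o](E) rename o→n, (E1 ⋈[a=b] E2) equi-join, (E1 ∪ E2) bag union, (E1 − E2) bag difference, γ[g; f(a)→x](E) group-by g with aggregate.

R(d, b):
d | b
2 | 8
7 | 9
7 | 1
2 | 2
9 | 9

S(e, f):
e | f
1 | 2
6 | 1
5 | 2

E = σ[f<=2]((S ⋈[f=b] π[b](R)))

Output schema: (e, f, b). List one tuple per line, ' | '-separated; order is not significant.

Row counts bottom-up:
  S → 3
  R → 5
  π[b](R) → 5
  (S ⋈[f=b] π[b](R)) → 3
  σ[f<=2]((S ⋈[f=b] π[b](R))) → 3

== RESULT ==
e | f | b
1 | 2 | 2
5 | 2 | 2
6 | 1 | 1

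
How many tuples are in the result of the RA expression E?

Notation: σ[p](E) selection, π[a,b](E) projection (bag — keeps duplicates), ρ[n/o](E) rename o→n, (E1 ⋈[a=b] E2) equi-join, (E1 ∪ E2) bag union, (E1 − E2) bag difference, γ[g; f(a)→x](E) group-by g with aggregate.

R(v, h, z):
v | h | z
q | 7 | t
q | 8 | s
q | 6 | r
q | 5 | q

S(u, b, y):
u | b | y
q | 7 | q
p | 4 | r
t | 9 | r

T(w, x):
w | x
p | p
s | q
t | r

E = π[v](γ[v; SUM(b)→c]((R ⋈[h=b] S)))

Row counts bottom-up:
  R → 4
  S → 3
  (R ⋈[h=b] S) → 1
  γ[v; SUM(b)→c]((R ⋈[h=b] S)) → 1
  π[v](γ[v; SUM(b)→c]((R ⋈[h=b] S))) → 1

|E| = 1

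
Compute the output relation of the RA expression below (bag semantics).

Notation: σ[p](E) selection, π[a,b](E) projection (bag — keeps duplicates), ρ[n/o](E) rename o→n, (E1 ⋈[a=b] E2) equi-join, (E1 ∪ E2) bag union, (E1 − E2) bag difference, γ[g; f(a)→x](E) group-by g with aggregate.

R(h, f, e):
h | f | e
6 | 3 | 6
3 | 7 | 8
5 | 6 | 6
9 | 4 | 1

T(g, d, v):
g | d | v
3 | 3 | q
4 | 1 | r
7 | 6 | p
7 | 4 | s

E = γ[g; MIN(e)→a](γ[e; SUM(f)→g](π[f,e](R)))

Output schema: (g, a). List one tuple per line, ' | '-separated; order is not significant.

Per-node cardinality:
  R → 4
  π[f,e](R) → 4
  γ[e; SUM(f)→g](π[f,e](R)) → 3
  γ[g; MIN(e)→a](γ[e; SUM(f)→g](π[f,e](R))) → 3

== RESULT ==
g | a
4 | 1
7 | 8
9 | 6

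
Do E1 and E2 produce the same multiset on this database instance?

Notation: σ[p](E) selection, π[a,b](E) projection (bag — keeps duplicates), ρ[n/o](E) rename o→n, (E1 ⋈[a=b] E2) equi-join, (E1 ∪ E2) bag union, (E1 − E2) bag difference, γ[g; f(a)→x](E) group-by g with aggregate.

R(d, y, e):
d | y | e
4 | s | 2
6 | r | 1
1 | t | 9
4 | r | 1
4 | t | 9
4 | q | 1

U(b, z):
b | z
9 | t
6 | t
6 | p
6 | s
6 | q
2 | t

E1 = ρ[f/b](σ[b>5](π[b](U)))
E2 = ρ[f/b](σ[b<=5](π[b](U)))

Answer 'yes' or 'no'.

E1 stepwise |·|:
  U → 6
  π[b](U) → 6
  σ[b>5](π[b](U)) → 5
  ρ[f/b](σ[b>5](π[b](U))) → 5
E2 stepwise |·|:
  U → 6
  π[b](U) → 6
  σ[b<=5](π[b](U)) → 1
  ρ[f/b](σ[b<=5](π[b](U))) → 1

E1 result:
f
6
6
6
6
9
E2 result:
f
2
Witness: (6,) appears 4× in E1 but 0× in E2.

no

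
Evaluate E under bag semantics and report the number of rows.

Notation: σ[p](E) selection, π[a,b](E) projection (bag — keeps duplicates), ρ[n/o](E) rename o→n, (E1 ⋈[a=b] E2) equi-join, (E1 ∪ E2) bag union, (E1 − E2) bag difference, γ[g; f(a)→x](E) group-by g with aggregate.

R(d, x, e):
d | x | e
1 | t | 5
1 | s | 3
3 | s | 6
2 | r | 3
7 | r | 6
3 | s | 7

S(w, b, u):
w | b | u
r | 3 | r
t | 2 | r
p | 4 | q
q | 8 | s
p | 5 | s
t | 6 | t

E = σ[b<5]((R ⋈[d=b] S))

Per-node cardinality:
  R → 6
  S → 6
  (R ⋈[d=b] S) → 3
  σ[b<5]((R ⋈[d=b] S)) → 3

|E| = 3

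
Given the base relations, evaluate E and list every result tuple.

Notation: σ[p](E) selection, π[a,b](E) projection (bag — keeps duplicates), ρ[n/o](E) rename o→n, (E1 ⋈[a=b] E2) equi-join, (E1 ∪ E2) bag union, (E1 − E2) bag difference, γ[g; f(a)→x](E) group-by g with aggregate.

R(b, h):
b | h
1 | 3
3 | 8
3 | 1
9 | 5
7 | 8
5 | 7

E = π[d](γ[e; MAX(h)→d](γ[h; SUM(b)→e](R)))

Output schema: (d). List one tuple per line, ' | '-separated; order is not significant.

Row counts bottom-up:
  R → 6
  γ[h; SUM(b)→e](R) → 5
  γ[e; MAX(h)→d](γ[h; SUM(b)→e](R)) → 5
  π[d](γ[e; MAX(h)→d](γ[h; SUM(b)→e](R))) → 5

== RESULT ==
d
1
3
5
7
8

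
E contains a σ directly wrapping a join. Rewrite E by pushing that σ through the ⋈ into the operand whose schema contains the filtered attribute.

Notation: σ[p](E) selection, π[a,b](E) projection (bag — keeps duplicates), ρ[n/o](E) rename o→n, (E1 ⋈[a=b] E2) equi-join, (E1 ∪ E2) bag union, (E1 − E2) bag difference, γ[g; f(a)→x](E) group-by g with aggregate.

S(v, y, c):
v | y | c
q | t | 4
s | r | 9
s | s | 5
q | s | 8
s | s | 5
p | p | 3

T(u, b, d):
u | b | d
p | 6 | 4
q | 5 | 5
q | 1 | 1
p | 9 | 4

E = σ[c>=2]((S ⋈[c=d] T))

σ filters on c, owned by the left side.
E' = (σ[c>=2](S) ⋈[c=d] T)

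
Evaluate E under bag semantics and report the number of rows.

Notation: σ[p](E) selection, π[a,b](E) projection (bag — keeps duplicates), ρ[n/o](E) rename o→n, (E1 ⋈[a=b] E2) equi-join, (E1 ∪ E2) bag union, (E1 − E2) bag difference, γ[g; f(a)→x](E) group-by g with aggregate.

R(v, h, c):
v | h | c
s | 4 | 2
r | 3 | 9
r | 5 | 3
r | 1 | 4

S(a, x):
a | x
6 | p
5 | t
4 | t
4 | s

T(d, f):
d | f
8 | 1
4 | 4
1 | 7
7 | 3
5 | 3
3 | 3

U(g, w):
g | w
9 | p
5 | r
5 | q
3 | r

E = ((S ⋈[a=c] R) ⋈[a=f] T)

Subexpression sizes:
  S → 4
  R → 4
  (S ⋈[a=c] R) → 2
  T → 6
  ((S ⋈[a=c] R) ⋈[a=f] T) → 2

|E| = 2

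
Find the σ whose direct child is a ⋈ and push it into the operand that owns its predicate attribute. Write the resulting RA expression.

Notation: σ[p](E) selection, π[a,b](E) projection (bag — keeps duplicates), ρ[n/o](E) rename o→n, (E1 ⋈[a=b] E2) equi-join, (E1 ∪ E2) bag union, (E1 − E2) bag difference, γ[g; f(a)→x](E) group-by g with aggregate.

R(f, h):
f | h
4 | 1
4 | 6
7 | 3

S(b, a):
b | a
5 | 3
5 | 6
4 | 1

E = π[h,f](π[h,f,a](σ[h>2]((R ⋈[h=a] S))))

σ filters on h, owned by the left side.
E' = π[h,f](π[h,f,a]((σ[h>2](R) ⋈[h=a] S)))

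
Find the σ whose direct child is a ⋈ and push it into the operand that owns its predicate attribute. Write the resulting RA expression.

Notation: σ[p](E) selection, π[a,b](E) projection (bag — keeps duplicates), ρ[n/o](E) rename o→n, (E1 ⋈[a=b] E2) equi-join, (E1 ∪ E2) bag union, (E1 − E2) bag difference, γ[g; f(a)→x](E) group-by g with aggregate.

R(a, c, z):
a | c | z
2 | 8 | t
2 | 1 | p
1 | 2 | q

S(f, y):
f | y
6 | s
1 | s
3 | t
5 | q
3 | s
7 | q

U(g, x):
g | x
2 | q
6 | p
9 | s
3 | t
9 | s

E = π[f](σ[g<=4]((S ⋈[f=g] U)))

σ filters on g, owned by the right side.
E' = π[f]((S ⋈[f=g] σ[g<=4](U)))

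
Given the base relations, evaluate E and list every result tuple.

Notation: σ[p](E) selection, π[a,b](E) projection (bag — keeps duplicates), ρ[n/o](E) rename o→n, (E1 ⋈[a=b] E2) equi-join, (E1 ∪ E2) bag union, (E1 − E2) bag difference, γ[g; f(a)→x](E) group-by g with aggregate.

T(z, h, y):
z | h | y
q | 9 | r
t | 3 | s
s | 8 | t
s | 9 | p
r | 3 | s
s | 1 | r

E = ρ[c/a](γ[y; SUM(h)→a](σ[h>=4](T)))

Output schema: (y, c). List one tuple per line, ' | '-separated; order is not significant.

Subexpression sizes:
  T → 6
  σ[h>=4](T) → 3
  γ[y; SUM(h)→a](σ[h>=4](T)) → 3
  ρ[c/a](γ[y; SUM(h)→a](σ[h>=4](T))) → 3

== RESULT ==
y | c
p | 9
r | 9
t | 8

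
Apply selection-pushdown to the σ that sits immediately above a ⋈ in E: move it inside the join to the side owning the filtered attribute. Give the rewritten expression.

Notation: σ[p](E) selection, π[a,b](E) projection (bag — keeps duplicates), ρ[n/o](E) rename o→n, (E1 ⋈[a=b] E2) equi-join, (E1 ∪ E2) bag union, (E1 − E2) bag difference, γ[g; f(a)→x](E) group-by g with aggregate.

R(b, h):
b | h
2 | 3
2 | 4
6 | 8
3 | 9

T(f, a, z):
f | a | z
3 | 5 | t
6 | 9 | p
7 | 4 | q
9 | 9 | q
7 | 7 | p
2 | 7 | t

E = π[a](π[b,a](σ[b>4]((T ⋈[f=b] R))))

σ filters on b, owned by the right side.
E' = π[a](π[b,a]((T ⋈[f=b] σ[b>4](R))))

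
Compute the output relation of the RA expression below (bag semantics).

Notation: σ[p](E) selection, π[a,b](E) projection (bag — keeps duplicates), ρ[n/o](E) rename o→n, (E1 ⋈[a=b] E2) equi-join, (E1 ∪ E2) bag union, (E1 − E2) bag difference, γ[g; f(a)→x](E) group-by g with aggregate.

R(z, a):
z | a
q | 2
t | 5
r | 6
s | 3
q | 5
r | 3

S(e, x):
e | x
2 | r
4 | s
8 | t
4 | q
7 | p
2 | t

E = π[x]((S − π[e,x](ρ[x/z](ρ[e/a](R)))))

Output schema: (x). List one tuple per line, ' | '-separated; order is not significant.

Stepwise |·|:
  S → 6
  R → 6
  ρ[e/a](R) → 6
  ρ[x/z](ρ[e/a](R)) → 6
  π[e,x](ρ[x/z](ρ[e/a](R))) → 6
  (S − π[e,x](ρ[x/z](ρ[e/a](R)))) → 6
  π[x]((S − π[e,x](ρ[x/z](ρ[e/a](R))))) → 6

== RESULT ==
x
p
q
r
s
t
t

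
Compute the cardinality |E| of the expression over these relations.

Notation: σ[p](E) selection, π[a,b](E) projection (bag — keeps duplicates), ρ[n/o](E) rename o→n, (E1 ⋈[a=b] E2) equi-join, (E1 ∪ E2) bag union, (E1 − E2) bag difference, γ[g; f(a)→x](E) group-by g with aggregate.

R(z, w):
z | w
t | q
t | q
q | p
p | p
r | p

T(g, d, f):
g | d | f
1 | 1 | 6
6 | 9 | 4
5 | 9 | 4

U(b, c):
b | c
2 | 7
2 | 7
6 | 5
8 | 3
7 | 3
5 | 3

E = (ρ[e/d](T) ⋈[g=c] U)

Subexpression sizes:
  T → 3
  ρ[e/d](T) → 3
  U → 6
  (ρ[e/d](T) ⋈[g=c] U) → 1

|E| = 1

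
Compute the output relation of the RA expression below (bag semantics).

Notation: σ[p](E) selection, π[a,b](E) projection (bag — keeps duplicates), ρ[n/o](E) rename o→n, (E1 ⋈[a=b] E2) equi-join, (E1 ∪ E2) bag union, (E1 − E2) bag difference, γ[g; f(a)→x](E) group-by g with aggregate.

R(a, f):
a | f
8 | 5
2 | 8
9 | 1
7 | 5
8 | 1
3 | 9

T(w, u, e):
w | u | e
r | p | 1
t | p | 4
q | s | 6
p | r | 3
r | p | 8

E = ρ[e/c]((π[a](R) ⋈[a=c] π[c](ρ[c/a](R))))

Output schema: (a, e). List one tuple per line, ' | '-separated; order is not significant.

Subexpression sizes:
  R → 6
  π[a](R) → 6
  R → 6
  ρ[c/a](R) → 6
  π[c](ρ[c/a](R)) → 6
  (π[a](R) ⋈[a=c] π[c](ρ[c/a](R))) → 8
  ρ[e/c]((π[a](R) ⋈[a=c] π[c](ρ[c/a](R)))) → 8

== RESULT ==
a | e
2 | 2
3 | 3
7 | 7
8 | 8
8 | 8
8 | 8
8 | 8
9 | 9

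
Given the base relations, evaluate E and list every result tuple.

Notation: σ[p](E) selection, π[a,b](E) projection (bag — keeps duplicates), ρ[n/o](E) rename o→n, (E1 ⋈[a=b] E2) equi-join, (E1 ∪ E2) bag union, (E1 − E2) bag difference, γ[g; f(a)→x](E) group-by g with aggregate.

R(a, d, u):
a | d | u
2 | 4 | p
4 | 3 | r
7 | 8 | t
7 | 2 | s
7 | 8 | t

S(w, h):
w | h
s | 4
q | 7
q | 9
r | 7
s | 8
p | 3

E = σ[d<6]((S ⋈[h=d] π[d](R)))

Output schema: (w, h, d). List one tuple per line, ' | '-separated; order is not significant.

Per-node cardinality:
  S → 6
  R → 5
  π[d](R) → 5
  (S ⋈[h=d] π[d](R)) → 4
  σ[d<6]((S ⋈[h=d] π[d](R))) → 2

== RESULT ==
w | h | d
p | 3 | 3
s | 4 | 4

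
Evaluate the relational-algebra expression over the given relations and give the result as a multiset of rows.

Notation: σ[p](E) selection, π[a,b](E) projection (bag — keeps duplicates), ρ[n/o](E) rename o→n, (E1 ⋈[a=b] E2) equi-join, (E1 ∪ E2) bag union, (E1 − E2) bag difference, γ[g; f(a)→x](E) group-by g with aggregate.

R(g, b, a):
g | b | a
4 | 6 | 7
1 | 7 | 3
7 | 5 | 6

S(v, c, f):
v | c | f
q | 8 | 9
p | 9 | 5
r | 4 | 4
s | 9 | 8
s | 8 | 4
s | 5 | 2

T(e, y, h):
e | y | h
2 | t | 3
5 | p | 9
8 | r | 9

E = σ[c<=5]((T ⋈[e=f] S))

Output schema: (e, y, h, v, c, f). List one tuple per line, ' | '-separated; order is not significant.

Row counts bottom-up:
  T → 3
  S → 6
  (T ⋈[e=f] S) → 3
  σ[c<=5]((T ⋈[e=f] S)) → 1

== RESULT ==
e | y | h | v | c | f
2 | t | 3 | s | 5 | 2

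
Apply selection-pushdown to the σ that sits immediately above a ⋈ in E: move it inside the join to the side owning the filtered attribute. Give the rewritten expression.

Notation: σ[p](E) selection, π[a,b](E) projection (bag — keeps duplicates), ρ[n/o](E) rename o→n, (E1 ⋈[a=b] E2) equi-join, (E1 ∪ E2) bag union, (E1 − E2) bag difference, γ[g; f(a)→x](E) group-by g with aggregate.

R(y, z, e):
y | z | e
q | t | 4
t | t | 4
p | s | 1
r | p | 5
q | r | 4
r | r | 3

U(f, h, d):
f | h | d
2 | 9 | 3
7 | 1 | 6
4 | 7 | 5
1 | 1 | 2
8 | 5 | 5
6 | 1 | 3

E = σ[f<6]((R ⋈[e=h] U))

σ filters on f, owned by the right side.
E' = (R ⋈[e=h] σ[f<6](U))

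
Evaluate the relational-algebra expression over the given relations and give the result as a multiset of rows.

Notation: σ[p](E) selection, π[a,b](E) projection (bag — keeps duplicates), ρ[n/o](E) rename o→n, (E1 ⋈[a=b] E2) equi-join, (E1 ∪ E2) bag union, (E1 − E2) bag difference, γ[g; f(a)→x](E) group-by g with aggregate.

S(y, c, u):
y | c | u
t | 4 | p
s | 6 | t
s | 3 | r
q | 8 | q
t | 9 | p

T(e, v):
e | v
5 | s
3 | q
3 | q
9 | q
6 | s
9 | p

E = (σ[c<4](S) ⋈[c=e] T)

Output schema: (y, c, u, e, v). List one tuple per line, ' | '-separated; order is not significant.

Per-node cardinality:
  S → 5
  σ[c<4](S) → 1
  T → 6
  (σ[c<4](S) ⋈[c=e] T) → 2

== RESULT ==
y | c | u | e | v
s | 3 | r | 3 | q
s | 3 | r | 3 | q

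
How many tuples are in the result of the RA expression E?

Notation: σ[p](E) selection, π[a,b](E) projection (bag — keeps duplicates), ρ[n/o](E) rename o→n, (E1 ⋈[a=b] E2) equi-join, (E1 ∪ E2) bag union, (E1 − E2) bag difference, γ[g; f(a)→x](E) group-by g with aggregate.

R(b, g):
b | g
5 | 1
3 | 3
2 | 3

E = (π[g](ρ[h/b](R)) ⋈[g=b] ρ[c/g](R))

Row counts bottom-up:
  R → 3
  ρ[h/b](R) → 3
  π[g](ρ[h/b](R)) → 3
  R → 3
  ρ[c/g](R) → 3
  (π[g](ρ[h/b](R)) ⋈[g=b] ρ[c/g](R)) → 2

|E| = 2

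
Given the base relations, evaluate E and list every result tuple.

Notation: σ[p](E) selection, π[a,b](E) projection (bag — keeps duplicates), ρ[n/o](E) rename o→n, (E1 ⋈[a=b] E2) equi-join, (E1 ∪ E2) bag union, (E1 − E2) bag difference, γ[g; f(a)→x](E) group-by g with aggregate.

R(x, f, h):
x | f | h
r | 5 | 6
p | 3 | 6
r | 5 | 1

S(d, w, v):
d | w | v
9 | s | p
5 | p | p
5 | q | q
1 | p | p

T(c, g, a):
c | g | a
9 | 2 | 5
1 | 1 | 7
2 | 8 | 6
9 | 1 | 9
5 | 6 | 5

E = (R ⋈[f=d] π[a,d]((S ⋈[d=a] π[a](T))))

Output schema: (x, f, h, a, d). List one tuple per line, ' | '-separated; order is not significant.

Stepwise |·|:
  R → 3
  S → 4
  T → 5
  π[a](T) → 5
  (S ⋈[d=a] π[a](T)) → 5
  π[a,d]((S ⋈[d=a] π[a](T))) → 5
  (R ⋈[f=d] π[a,d]((S ⋈[d=a] π[a](T)))) → 8

== RESULT ==
x | f | h | a | d
r | 5 | 1 | 5 | 5
r | 5 | 1 | 5 | 5
r | 5 | 1 | 5 | 5
r | 5 | 1 | 5 | 5
r | 5 | 6 | 5 | 5
r | 5 | 6 | 5 | 5
r | 5 | 6 | 5 | 5
r | 5 | 6 | 5 | 5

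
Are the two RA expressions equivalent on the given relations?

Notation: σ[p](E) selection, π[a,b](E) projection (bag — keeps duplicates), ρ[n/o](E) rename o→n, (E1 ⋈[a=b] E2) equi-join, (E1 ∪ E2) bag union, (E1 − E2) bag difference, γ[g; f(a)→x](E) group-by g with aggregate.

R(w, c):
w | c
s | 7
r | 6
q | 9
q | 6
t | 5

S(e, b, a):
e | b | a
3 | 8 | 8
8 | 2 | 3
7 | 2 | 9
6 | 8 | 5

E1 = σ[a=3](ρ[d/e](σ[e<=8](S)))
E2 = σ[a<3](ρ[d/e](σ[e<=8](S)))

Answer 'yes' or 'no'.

E1 per-node cardinality:
  S → 4
  σ[e<=8](S) → 4
  ρ[d/e](σ[e<=8](S)) → 4
  σ[a=3](ρ[d/e](σ[e<=8](S))) → 1
E2 per-node cardinality:
  S → 4
  σ[e<=8](S) → 4
  ρ[d/e](σ[e<=8](S)) → 4
  σ[a<3](ρ[d/e](σ[e<=8](S))) → 0

E1 result:
d | b | a
8 | 2 | 3
E2 result:
d | b | a
(0 rows)
Witness: (8, 2, 3) appears 1× in E1 but 0× in E2.

no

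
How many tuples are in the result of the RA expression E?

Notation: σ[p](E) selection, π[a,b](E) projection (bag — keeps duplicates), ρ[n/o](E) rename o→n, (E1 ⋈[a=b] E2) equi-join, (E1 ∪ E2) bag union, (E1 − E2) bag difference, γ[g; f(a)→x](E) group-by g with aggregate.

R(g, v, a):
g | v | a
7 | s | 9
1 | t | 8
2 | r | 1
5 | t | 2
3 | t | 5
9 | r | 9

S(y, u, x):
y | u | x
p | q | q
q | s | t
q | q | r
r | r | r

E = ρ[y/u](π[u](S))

Stepwise |·|:
  S → 4
  π[u](S) → 4
  ρ[y/u](π[u](S)) → 4

|E| = 4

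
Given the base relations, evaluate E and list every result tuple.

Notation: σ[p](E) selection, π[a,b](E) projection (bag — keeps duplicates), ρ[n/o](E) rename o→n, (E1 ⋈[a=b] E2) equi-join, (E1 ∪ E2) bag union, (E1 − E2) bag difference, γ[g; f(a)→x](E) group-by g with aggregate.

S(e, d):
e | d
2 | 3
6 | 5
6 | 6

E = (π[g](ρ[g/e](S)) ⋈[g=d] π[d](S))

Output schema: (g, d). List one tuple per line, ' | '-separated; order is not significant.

Subexpression sizes:
  S → 3
  ρ[g/e](S) → 3
  π[g](ρ[g/e](S)) → 3
  S → 3
  π[d](S) → 3
  (π[g](ρ[g/e](S)) ⋈[g=d] π[d](S)) → 2

== RESULT ==
g | d
6 | 6
6 | 6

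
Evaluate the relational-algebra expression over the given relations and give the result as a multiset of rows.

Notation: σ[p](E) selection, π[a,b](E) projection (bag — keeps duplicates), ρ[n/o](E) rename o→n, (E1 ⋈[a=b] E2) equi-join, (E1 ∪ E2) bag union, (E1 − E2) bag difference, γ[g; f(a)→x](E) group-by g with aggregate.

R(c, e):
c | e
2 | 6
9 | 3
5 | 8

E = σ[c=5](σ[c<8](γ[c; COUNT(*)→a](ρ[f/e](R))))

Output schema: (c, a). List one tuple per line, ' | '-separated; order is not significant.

Subexpression sizes:
  R → 3
  ρ[f/e](R) → 3
  γ[c; COUNT(*)→a](ρ[f/e](R)) → 3
  σ[c<8](γ[c; COUNT(*)→a](ρ[f/e](R))) → 2
  σ[c=5](σ[c<8](γ[c; COUNT(*)→a](ρ[f/e](R)))) → 1

== RESULT ==
c | a
5 | 1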